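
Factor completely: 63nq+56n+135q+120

(7n+15)(9q+8)

Group as (63nq+56n) + (135q+120) = 7n(9q+8) + 15(9q+8).
Both groups share the factor (9q+8).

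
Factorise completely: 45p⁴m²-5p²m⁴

5m²p²(3p-m)(3p+m)

Factor out 5p²m², leaving 9p²-m², which is a difference of two squares.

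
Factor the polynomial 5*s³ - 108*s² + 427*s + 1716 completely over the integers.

(5*s + 12)*(s - 11)*(s - 13)

Testing divisors of the constant over divisors of the leading coefficient, s = 13 is a root, so (s - 13) is a factor; dividing leaves 5*s² - 43*s - 132.
The remaining quadratic factors as (s - 11)(5*s + 12).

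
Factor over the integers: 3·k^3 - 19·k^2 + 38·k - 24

(3·k - 4)·(k - 2)·(k - 3)

Trying the rational-root candidates, k = 4/3 is a root, so (3·k - 4) divides it; the quotient is k^2 - 5·k + 6.
The remaining quadratic factors as (k - 2)(k - 3).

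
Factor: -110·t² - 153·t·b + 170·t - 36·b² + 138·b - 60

-(11·t + 12·b - 6)·(10·t + 3·b - 10)

Group: -10·t·(11·t + 12·b - 6) + (-3·b + 10)·(11·t + 12·b - 6); both groups contain (11·t + 12·b - 6).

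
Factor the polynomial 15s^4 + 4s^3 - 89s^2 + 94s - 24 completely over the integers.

(3s - 4)(5s - 2)(s + 3)(s - 1)

Among the possible rational roots, s = 1 is a root, so (s - 1) divides it; the quotient is 15s^3 + 19s^2 - 70s + 24.
Then s = 4/3 is a root, so (3s - 4) divides it; the quotient is 5s^2 + 13s - 6.
The remaining quadratic factors as (s + 3)(5s - 2).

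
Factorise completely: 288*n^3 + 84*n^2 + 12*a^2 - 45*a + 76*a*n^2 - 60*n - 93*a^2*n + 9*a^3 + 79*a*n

Group: 3*a*(3*a^2 - 23*a*n + 9*a - 36*n^2 + 12*n) + (-8*n - 5)*(3*a^2 - 23*a*n + 9*a - 36*n^2 + 12*n); both groups contain (3*a^2 - 23*a*n + 9*a - 36*n^2 + 12*n), so (3*a - 8*n - 5) is a factor with cofactor 3*a^2 - 23*a*n + 9*a - 36*n^2 + 12*n.
The cofactor groups again: 3*a^2 - 23*a*n + 9*a - 36*n^2 + 12*n = a*(3*a + 4*n) + (-9*n + 3)*(3*a + 4*n); both groups contain (3*a + 4*n), giving (a - 9*n + 3)*(3*a + 4*n).

(3*a + 4*n)*(3*a - 8*n - 5)*(a - 9*n + 3)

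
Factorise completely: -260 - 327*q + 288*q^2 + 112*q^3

By the rational root theorem, q = 5/4 is a root, so (4*q - 5) divides it; the quotient is 28*q^2 + 107*q + 52.
The remaining quadratic factors as (4*q + 13)(7*q + 4).

(4*q + 13)*(4*q - 5)*(7*q + 4)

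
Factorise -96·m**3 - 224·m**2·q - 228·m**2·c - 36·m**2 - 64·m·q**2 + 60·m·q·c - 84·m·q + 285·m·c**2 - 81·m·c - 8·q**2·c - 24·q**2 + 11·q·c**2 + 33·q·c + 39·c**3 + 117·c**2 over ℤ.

Group: 3·m·(-32·m**2 - 64·m·q - 108·m·c - 12·m - 8·q·c - 24·q - 13·c**2 - 39·c) + (q - 3·c)·(-32·m**2 - 64·m·q - 108·m·c - 12·m - 8·q·c - 24·q - 13·c**2 - 39·c); both groups contain (-32·m**2 - 64·m·q - 108·m·c - 12·m - 8·q·c - 24·q - 13·c**2 - 39·c), so (3·m + q - 3·c) is a factor with cofactor -32·m**2 - 64·m·q - 108·m·c - 12·m - 8·q·c - 24·q - 13·c**2 - 39·c.
The cofactor groups again: -32·m**2 - 64·m·q - 108·m·c - 12·m - 8·q·c - 24·q - 13·c**2 - 39·c = -4·m·(8·m + c + 3) + (-8·q - 13·c)·(8·m + c + 3); both groups contain (8·m + c + 3), giving -(4·m + 8·q + 13·c)·(8·m + c + 3).

-(3·m + q - 3·c)·(4·m + 8·q + 13·c)·(8·m + c + 3)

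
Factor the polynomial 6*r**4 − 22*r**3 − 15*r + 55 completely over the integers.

Group as (6*r**4 − 15*r) + (−22*r**3 + 55) = 3*r*(2*r**3 − 5) − 11*(2*r**3 − 5).
Both groups share the factor (2*r**3 − 5).

(3*r − 11)*(2*r**3 − 5)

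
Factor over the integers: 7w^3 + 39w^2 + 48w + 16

(7w + 4)(w + 1)(w + 4)

By the rational root theorem, w = -1 is a root, so (w + 1) divides it; the quotient is 7w^2 + 32w + 16.
The remaining quadratic factors as (w + 4)(7w + 4).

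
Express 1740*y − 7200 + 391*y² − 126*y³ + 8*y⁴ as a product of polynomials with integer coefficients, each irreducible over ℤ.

Trying the rational-root candidates, y = 8 is a root, giving the factor (y − 8) and quotient 8*y³ − 62*y² − 105*y + 900.
Next, y = 15/2 is a root, so (2*y − 15) is a factor; dividing leaves 4*y² − y − 60.
The remaining quadratic factors as (4*y + 15)(y − 4).

(2*y − 15)*(4*y + 15)*(y − 4)*(y − 8)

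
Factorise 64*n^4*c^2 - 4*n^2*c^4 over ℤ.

4*c^2*n^2*(4*n - c)*(4*n + c)

Every term has a factor of 4*n^2*c^2. Then 16*n^2 - c^2 = (4*n)² − (c)².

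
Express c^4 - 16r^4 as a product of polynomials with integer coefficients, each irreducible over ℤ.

Write as (c^2)² − (4r^2)², then factor c^2 - 4r^2 once more.

(c + 2r)(c - 2r)(c^2 + 4r^2)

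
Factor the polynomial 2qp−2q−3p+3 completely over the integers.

Group as (2qp−2q) + (−3p+3) = 2q(p−1) − 3(p−1).
Both groups share the factor (p−1).

(2q−3)(p−1)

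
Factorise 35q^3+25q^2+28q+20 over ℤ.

(7q+5)(5q^2+4)

Group as (35q^3+28q) + (25q^2+20) = 7q(5q^2+4) + 5(5q^2+4).
Both groups share the factor (5q^2+4).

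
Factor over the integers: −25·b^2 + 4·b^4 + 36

(2·b + 3)·(2·b − 3)·(b + 2)·(b − 2)

Among the possible rational roots, b = 3/2 is a root, so (2·b − 3) is a factor; dividing leaves 2·b^3 + 3·b^2 − 8·b − 12.
Then b = 2 is a root, giving the factor (b − 2) and quotient 2·b^2 + 7·b + 6.
The remaining quadratic factors as (b + 2)(2·b + 3).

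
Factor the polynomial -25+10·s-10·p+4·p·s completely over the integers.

(2·p+5)·(2·s-5)

Group as (4·p·s-10·p) + (10·s-25) = 2·p·(2·s-5) + 5·(2·s-5).
Both groups share the factor (2·s-5).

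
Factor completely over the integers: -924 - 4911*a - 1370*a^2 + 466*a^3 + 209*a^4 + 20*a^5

Among the possible rational roots, a = -1/5 is a root, so (5*a + 1) divides it; the quotient is 4*a^4 + 41*a^3 + 85*a^2 - 291*a - 924.
Continuing, a = 11/4 is a root, so (4*a - 11) is a factor; dividing leaves a^3 + 13*a^2 + 57*a + 84.
Continuing, a = -4 is a root, so (a + 4) divides it; the quotient is a^2 + 9*a + 21.
The quadratic a^2 + 9*a + 21 has discriminant -3 < 0 and is irreducible over ℤ.

(4*a - 11)*(5*a + 1)*(a + 4)*(a^2 + 9*a + 21)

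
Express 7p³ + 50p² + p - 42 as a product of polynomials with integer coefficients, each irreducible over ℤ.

Among the possible rational roots, p = -1 is a root, so (p + 1) divides it; the quotient is 7p² + 43p - 42.
The remaining quadratic factors as (p + 7)(7p - 6).

(7p - 6)(p + 1)(p + 7)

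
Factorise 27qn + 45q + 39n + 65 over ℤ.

(3n + 5)(9q + 13)

Group as (27qn + 45q) + (39n + 65) = 9q(3n + 5) + 13(3n + 5).
Both groups share the factor (3n + 5).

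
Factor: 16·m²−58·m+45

Need a pair with product 16·45 = 720 and sum −58: that's −40 and −18.
Split the middle term: 16·m²−40·m − 18·m+45 = 8·m·(2·m−5) − 9·(2·m−5).

(2·m−5)·(8·m−9)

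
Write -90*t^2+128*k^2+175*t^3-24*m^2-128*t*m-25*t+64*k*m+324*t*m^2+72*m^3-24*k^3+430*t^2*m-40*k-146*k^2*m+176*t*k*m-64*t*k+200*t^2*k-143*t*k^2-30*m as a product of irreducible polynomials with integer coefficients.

Group: 5*t*(35*t^2+61*t*k+72*t*m-25*t+8*k^2+54*k*m-40*k+36*m^2-30*m) + (-3*k+2*m+1)*(35*t^2+61*t*k+72*t*m-25*t+8*k^2+54*k*m-40*k+36*m^2-30*m); both groups contain (35*t^2+61*t*k+72*t*m-25*t+8*k^2+54*k*m-40*k+36*m^2-30*m), so (5*t-3*k+2*m+1) is a factor with cofactor 35*t^2+61*t*k+72*t*m-25*t+8*k^2+54*k*m-40*k+36*m^2-30*m.
The cofactor groups again: 35*t^2+61*t*k+72*t*m-25*t+8*k^2+54*k*m-40*k+36*m^2-30*m = 7*t*(5*t+8*k+6*m) + (k+6*m-5)*(5*t+8*k+6*m); both groups contain (5*t+8*k+6*m), giving (7*t+k+6*m-5)*(5*t+8*k+6*m).

(5*t-3*k+2*m+1)*(5*t+8*k+6*m)*(7*t+k+6*m-5)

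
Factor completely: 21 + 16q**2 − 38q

(2q − 3)(8q − 7)

Need a pair with product 16·21 = 336 and sum −38: that's −14 and −24.
Split the middle term: 16q**2 − 14q − 24q + 21 = 2q(8q − 7) − 3(8q − 7).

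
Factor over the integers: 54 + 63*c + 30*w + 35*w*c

Group as (35*w*c + 30*w) + (63*c + 54) = 5*w*(7*c + 6) + 9*(7*c + 6).
Both groups share the factor (7*c + 6).

(5*w + 9)*(7*c + 6)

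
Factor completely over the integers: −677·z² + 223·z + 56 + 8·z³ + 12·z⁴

Among the possible rational roots, z = 7 is a root, giving the factor (z − 7) and quotient 12·z³ + 92·z² − 33·z − 8.
Continuing, z = −8 is a root, giving the factor (z + 8) and quotient 12·z² − 4·z − 1.
The remaining quadratic factors as (2·z − 1)(6·z + 1).

(2·z − 1)·(6·z + 1)·(z + 8)·(z − 7)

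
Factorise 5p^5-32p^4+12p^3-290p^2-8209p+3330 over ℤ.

Among the possible rational roots, p = -5 is a root, so (p+5) is a factor; dividing leaves 5p^4-57p^3+297p^2-1775p+666.
Then p = 9 is a root, giving the factor (p-9) and quotient 5p^3-12p^2+189p-74.
Then p = 2/5 is a root, so (5p-2) divides it; the quotient is p^2-2p+37.
The quadratic p^2-2p+37 has discriminant -144 < 0 and is irreducible over ℤ.

(5p-2)(p+5)(p-9)(p^2-2p+37)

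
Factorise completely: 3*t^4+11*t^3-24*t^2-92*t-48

Trying the rational-root candidates, t = 3 is a root, giving the factor (t-3) and quotient 3*t^3+20*t^2+36*t+16.
Next, t = -2 is a root, so (t+2) divides it; the quotient is 3*t^2+14*t+8.
The remaining quadratic factors as (t+4)(3*t+2).

(3*t+2)*(t+2)*(t+4)*(t-3)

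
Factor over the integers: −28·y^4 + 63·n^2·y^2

7·y^2·(3·n + 2·y)·(3·n − 2·y)

Pull out the common factor 7·y^2; 9·n^2 − 4·y^2 is a difference of squares.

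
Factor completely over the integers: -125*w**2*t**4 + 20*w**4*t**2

5*t**2*w**2*(2*w - 5*t)*(2*w + 5*t)

Every term has a factor of 5*w**2*t**2. Then 4*w**2 - 25*t**2 = (2*w)² − (5*t)².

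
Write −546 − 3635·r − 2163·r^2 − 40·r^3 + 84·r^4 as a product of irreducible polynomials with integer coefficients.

(2·r + 7)·(6·r + 1)·(7·r + 13)·(r − 6)

Testing divisors of the constant over divisors of the leading coefficient, r = −13/7 is a root, so (7·r + 13) is a factor; dividing leaves 12·r^3 − 28·r^2 − 257·r − 42.
Continuing, r = −1/6 is a root, giving the factor (6·r + 1) and quotient 2·r^2 − 5·r − 42.
The remaining quadratic factors as (r − 6)(2·r + 7).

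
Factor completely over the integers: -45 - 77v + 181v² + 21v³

Testing divisors of the constant over divisors of the leading coefficient, v = 5/7 is a root, so (7v - 5) divides it; the quotient is 3v² + 28v + 9.
The remaining quadratic factors as (v + 9)(3v + 1).

(3v + 1)(7v - 5)(v + 9)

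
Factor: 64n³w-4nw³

Every term has a factor of 4nw. Then 16n²-w² = (4n)² − (w)².

4nw(4n+w)(4n-w)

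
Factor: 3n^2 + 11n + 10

(3n + 5)(n + 2)

Need a pair with product 3·10 = 30 and sum 11: that's 5 and 6.
Split the middle term: 3n^2 + 5n + 6n + 10 = n(3n + 5) + 2(3n + 5).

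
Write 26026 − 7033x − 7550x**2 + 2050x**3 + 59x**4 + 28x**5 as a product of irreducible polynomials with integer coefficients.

Trying the rational-root candidates, x = 2 is a root, so (x − 2) is a factor; dividing leaves 28x**4 + 115x**3 + 2280x**2 − 2990x − 13013.
Then x = −13/7 is a root, so (7x + 13) divides it; the quotient is 4x**3 + 9x**2 + 309x − 1001.
Continuing, x = 11/4 is a root, so (4x − 11) is a factor; dividing leaves x**2 + 5x + 91.
The quadratic x**2 + 5x + 91 has discriminant −339 < 0 and is irreducible over ℤ.

(4x − 11)(7x + 13)(x − 2)(x**2 + 5x + 91)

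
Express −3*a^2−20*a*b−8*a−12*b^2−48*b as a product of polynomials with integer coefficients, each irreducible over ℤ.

−(3*a+2*b+8)*(a+6*b)

Group: −a*(3*a+2*b+8) − 6*b*(3*a+2*b+8); both groups contain (3*a+2*b+8).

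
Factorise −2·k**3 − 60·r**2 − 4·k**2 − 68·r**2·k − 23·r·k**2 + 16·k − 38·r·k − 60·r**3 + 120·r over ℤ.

−(15·r + 2·k)·(2·r + k + 4)·(2·r + k − 2)

Group: 2·r·(−30·r**2 − 19·r·k − 60·r − 2·k**2 − 8·k) + (k − 2)·(−30·r**2 − 19·r·k − 60·r − 2·k**2 − 8·k); both groups contain (−30·r**2 − 19·r·k − 60·r − 2·k**2 − 8·k), so (2·r + k − 2) is a factor with cofactor −30·r**2 − 19·r·k − 60·r − 2·k**2 − 8·k.
The cofactor groups again: −30·r**2 − 19·r·k − 60·r − 2·k**2 − 8·k = −2·r·(15·r + 2·k) + (−k − 4)·(15·r + 2·k); both groups contain (15·r + 2·k), giving −(2·r + k + 4)·(15·r + 2·k).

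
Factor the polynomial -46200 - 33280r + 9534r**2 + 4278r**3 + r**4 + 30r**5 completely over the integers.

(2r - 5)(3r + 10)(5r + 6)(r**2 - 2r + 154)

Testing divisors of the constant over divisors of the leading coefficient, r = 5/2 is a root, so (2r - 5) is a factor; dividing leaves 15r**4 + 38r**3 + 2234r**2 + 10352r + 9240.
Continuing, r = -6/5 is a root, so (5r + 6) divides it; the quotient is 3r**3 + 4r**2 + 442r + 1540.
Next, r = -10/3 is a root, so (3r + 10) divides it; the quotient is r**2 - 2r + 154.
The quadratic r**2 - 2r + 154 has discriminant -612 < 0 and is irreducible over ℤ.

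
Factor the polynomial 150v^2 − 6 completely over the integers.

6(5v + 1)(5v − 1)

Factor out 6, leaving 25v^2 − 1, which is a difference of two squares.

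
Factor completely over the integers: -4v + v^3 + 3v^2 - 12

By the rational root theorem, v = -3 is a root, so (v + 3) is a factor; dividing leaves v^2 - 4.
The remaining quadratic factors as (v + 2)(v - 2).

(v + 2)(v + 3)(v - 2)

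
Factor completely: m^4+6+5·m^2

Substitute u = m^2 to get a quadratic in u, then factor.
m^2+2 is irreducible over ℤ (always positive, so no real roots).
m^2+3 is irreducible over ℤ (always positive, so no real roots).

(m^2+2)·(m^2+3)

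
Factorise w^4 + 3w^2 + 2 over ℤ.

(w^2 + 1)(w^2 + 2)

Substitute u = w^2 to get a quadratic in u, then factor.
w^2 + 2 is irreducible over ℤ (always positive, so no real roots).
w^2 + 1 is irreducible over ℤ (sum of squares).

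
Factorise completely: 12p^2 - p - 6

Need a pair with product 12·(-6) = -72 and sum -1: that's -9 and 8.
Split the middle term: 12p^2 - 9p + 8p - 6 = 3p(4p - 3) + 2(4p - 3).

(3p + 2)(4p - 3)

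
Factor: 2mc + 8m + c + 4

Group as (2mc + 8m) + (c + 4) = 2m(c + 4) + (c + 4).
Both groups share the factor (c + 4).

(2m + 1)(c + 4)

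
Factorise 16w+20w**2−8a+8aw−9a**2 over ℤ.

−(9a+10w+8)(a−2w)

Group: −a(9a+10w+8) + 2w(9a+10w+8); both groups contain (9a+10w+8).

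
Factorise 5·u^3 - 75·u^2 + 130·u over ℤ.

5·u·(u - 13)·(u - 2)

Pull out the common factor 5·u, then factor the remaining trinomial.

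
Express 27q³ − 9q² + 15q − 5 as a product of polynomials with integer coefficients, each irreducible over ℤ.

(3q − 1)(9q² + 5)

Group as (27q³ + 15q) + (−9q² − 5) = 3q(9q² + 5) − (9q² + 5).
Both groups share the factor (9q² + 5).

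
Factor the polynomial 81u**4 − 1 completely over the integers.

Difference of squares twice: with A = 3u and B = 1, A⁴ − B⁴ = (A² − B²)(A² + B²), and A² − B² factors again.

(3u + 1)(3u − 1)(9u**2 + 1)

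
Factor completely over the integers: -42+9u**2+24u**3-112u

(8u+3)(3u**2-14)

Group as (24u**3-112u) + (9u**2-42) = 8u(3u**2-14) + 3(3u**2-14).
Both groups share the factor (3u**2-14).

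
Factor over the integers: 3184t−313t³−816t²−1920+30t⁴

(5t−8)(6t−5)(t+4)(t−12)

By the rational root theorem, t = 8/5 is a root, so (5t−8) is a factor; dividing leaves 6t³−53t²−248t+240.
Then t = 5/6 is a root, so (6t−5) is a factor; dividing leaves t²−8t−48.
The remaining quadratic factors as (t−12)(t+4).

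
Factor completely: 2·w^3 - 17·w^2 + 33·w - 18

By the rational root theorem, w = 1 is a root, giving the factor (w - 1) and quotient 2·w^2 - 15·w + 18.
The remaining quadratic factors as (2·w - 3)(w - 6).

(2·w - 3)·(w - 1)·(w - 6)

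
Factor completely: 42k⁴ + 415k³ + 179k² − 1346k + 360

(2k + 5)(3k − 4)(7k − 2)(k + 9)

Testing divisors of the constant over divisors of the leading coefficient, k = 4/3 is a root, so (3k − 4) divides it; the quotient is 14k³ + 157k² + 269k − 90.
Next, k = −5/2 is a root, so (2k + 5) is a factor; dividing leaves 7k² + 61k − 18.
The remaining quadratic factors as (k + 9)(7k − 2).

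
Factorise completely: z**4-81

Write as (z**2)² − (9)², then factor z**2-9 once more.

(z+3)(z-3)(z**2+9)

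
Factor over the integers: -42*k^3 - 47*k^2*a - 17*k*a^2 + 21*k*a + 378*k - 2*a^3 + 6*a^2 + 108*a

Group: 2*k*(-21*k^2 - 13*k*a + 63*k - 2*a^2 + 18*a) + (a + 6)*(-21*k^2 - 13*k*a + 63*k - 2*a^2 + 18*a); both groups contain (-21*k^2 - 13*k*a + 63*k - 2*a^2 + 18*a), so (2*k + a + 6) is a factor with cofactor -21*k^2 - 13*k*a + 63*k - 2*a^2 + 18*a.
The cofactor groups again: -21*k^2 - 13*k*a + 63*k - 2*a^2 + 18*a = -3*k*(7*k + 2*a) + (-a + 9)*(7*k + 2*a); both groups contain (7*k + 2*a), giving -(3*k + a - 9)*(7*k + 2*a).

-(7*k + 2*a)*(2*k + a + 6)*(3*k + a - 9)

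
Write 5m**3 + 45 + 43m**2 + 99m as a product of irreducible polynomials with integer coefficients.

Testing divisors of the constant over divisors of the leading coefficient, m = −5 is a root, so (m + 5) is a factor; dividing leaves 5m**2 + 18m + 9.
The remaining quadratic factors as (5m + 3)(m + 3).

(5m + 3)(m + 3)(m + 5)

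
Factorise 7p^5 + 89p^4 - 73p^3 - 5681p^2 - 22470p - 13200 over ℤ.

By the rational root theorem, p = -5 is a root, so (p + 5) divides it; the quotient is 7p^4 + 54p^3 - 343p^2 - 3966p - 2640.
Continuing, p = 8 is a root, giving the factor (p - 8) and quotient 7p^3 + 110p^2 + 537p + 330.
Next, p = -5/7 is a root, giving the factor (7p + 5) and quotient p^2 + 15p + 66.
The quadratic p^2 + 15p + 66 has discriminant -39 < 0 and is irreducible over ℤ.

(7p + 5)(p + 5)(p - 8)(p^2 + 15p + 66)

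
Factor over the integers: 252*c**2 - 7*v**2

7*(6*c + v)*(6*c - v)

Factor out 7, leaving 36*c**2 - v**2, which is a difference of two squares.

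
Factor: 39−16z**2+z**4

(z**2−13)(z**2−3)

Substitute u = z**2 to get a quadratic in u, then factor.
z**2−3 is irreducible over ℤ (3 is not a perfect square).
z**2−13 is irreducible over ℤ (13 is not a perfect square).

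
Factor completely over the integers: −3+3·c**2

Factor out 3, leaving c**2−1, which is a difference of two squares.

3·(c+1)·(c−1)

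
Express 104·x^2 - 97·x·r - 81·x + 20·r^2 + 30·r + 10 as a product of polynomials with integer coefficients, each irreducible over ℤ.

Group: 13·x·(8·x - 5·r - 5) + (-4·r - 2)·(8·x - 5·r - 5); both groups contain (8·x - 5·r - 5).

(13·x - 4·r - 2)·(8·x - 5·r - 5)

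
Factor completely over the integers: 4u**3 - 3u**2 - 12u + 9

(4u - 3)(u**2 - 3)

Group as (4u**3 - 12u) + (-3u**2 + 9) = 4u(u**2 - 3) - 3(u**2 - 3).
Both groups share the factor (u**2 - 3).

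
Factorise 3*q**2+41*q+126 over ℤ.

(3*q+14)*(q+9)

Need a pair with product 3·126 = 378 and sum 41: that's 27 and 14.
Split the middle term: 3*q**2+27*q + 14*q+126 = 3*q*(q+9) + 14*(q+9).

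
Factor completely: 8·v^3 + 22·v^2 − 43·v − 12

By the rational root theorem, v = −1/4 is a root, so (4·v + 1) divides it; the quotient is 2·v^2 + 5·v − 12.
The remaining quadratic factors as (2·v − 3)(v + 4).

(2·v − 3)·(4·v + 1)·(v + 4)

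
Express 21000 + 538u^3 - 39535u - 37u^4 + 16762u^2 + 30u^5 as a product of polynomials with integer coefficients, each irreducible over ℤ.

Among the possible rational roots, u = -8 is a root, so (u + 8) divides it; the quotient is 30u^4 - 277u^3 + 2754u^2 - 5270u + 2625.
Continuing, u = 7/5 is a root, giving the factor (5u - 7) and quotient 6u^3 - 47u^2 + 485u - 375.
Next, u = 5/6 is a root, giving the factor (6u - 5) and quotient u^2 - 7u + 75.
The quadratic u^2 - 7u + 75 has discriminant -251 < 0 and is irreducible over ℤ.

(5u - 7)(6u - 5)(u + 8)(u^2 - 7u + 75)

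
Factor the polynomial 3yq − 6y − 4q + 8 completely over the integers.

(3y − 4)(q − 2)

Group as (3yq − 6y) + (−4q + 8) = 3y(q − 2) − 4(q − 2).
Both groups share the factor (q − 2).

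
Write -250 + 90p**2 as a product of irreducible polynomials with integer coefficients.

Factor out 10, leaving 9p**2 - 25, which is a difference of two squares.

10(3p + 5)(3p - 5)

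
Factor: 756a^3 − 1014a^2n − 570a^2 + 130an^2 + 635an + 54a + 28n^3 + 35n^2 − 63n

Group: 9a(84a^2 − 122an − 54a + 28n^2 + 63n) + (n − 1)(84a^2 − 122an − 54a + 28n^2 + 63n); both groups contain (84a^2 − 122an − 54a + 28n^2 + 63n), so (9a + n − 1) is a factor with cofactor 84a^2 − 122an − 54a + 28n^2 + 63n.
The cofactor groups again: 84a^2 − 122an − 54a + 28n^2 + 63n = 6a(14a − 4n − 9) − 7n(14a − 4n − 9); both groups contain (14a − 4n − 9), giving (6a − 7n)(14a − 4n − 9).

(14a − 4n − 9)(6a − 7n)(9a + n − 1)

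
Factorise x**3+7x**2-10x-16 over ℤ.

Testing divisors of the constant over divisors of the leading coefficient, x = -8 is a root, so (x+8) is a factor; dividing leaves x**2-x-2.
The remaining quadratic factors as (x+1)(x-2).

(x+1)(x+8)(x-2)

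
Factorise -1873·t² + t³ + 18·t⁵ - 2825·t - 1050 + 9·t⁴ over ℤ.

Testing divisors of the constant over divisors of the leading coefficient, t = 5 is a root, so (t - 5) divides it; the quotient is 18·t⁴ + 99·t³ + 496·t² + 607·t + 210.
Next, t = -2/3 is a root, so (3·t + 2) is a factor; dividing leaves 6·t³ + 29·t² + 146·t + 105.
Continuing, t = -5/6 is a root, giving the factor (6·t + 5) and quotient t² + 4·t + 21.
The quadratic t² + 4·t + 21 has discriminant -68 < 0 and is irreducible over ℤ.

(3·t + 2)·(6·t + 5)·(t - 5)·(t² + 4·t + 21)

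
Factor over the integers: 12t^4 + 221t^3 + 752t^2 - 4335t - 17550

Trying the rational-root candidates, t = -10 is a root, so (t + 10) is a factor; dividing leaves 12t^3 + 101t^2 - 258t - 1755.
Next, t = -15/4 is a root, so (4t + 15) is a factor; dividing leaves 3t^2 + 14t - 117.
The remaining quadratic factors as (3t - 13)(t + 9).

(3t - 13)(4t + 15)(t + 10)(t + 9)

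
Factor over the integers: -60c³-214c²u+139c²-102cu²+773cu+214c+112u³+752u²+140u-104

Group: 4c(-15c²-61cu-14c-56u²-12u+8) + (-2u-13)(-15c²-61cu-14c-56u²-12u+8); both groups contain (-15c²-61cu-14c-56u²-12u+8), so (4c-2u-13) is a factor with cofactor -15c²-61cu-14c-56u²-12u+8.
The cofactor groups again: -15c²-61cu-14c-56u²-12u+8 = -5c(3c+8u+4) + (-7u+2)(3c+8u+4); both groups contain (3c+8u+4), giving -(5c+7u-2)(3c+8u+4).

-(3c+8u+4)(4c-2u-13)(5c+7u-2)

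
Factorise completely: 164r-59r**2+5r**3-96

By the rational root theorem, r = 8 is a root, so (r-8) divides it; the quotient is 5r**2-19r+12.
The remaining quadratic factors as (5r-4)(r-3).

(5r-4)(r-3)(r-8)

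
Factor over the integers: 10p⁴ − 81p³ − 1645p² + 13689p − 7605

(2p − 15)(5p − 3)(p + 13)(p − 13)

Among the possible rational roots, p = 3/5 is a root, so (5p − 3) divides it; the quotient is 2p³ − 15p² − 338p + 2535.
Then p = −13 is a root, so (p + 13) is a factor; dividing leaves 2p² − 41p + 195.
The remaining quadratic factors as (p − 13)(2p − 15).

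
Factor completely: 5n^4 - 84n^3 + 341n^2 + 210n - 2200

Trying the rational-root candidates, n = 4 is a root, giving the factor (n - 4) and quotient 5n^3 - 64n^2 + 85n + 550.
Next, n = 5 is a root, so (n - 5) is a factor; dividing leaves 5n^2 - 39n - 110.
The remaining quadratic factors as (5n + 11)(n - 10).

(5n + 11)(n - 10)(n - 4)(n - 5)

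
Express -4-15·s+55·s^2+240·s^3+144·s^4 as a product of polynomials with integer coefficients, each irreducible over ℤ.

(3·s+1)·(3·s+4)·(4·s+1)·(4·s-1)

By the rational root theorem, s = -4/3 is a root, so (3·s+4) divides it; the quotient is 48·s^3+16·s^2-3·s-1.
Then s = -1/3 is a root, giving the factor (3·s+1) and quotient 16·s^2-1.
The remaining quadratic factors as (4·s-1)(4·s+1).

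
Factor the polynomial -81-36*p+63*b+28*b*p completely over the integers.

Group as (28*b*p+63*b) + (-36*p-81) = 7*b*(4*p+9) - 9*(4*p+9).
Both groups share the factor (4*p+9).

(4*p+9)*(7*b-9)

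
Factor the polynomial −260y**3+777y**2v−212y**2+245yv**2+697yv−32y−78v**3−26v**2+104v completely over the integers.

Group: 5y(−52y**2+145yv−32y+78v**2+104v) + (−v+1)(−52y**2+145yv−32y+78v**2+104v); both groups contain (−52y**2+145yv−32y+78v**2+104v), so (5y−v+1) is a factor with cofactor −52y**2+145yv−32y+78v**2+104v.
The cofactor groups again: −52y**2+145yv−32y+78v**2+104v = −4y(13y+6v+8) + 13v(13y+6v+8); both groups contain (13y+6v+8), giving −(4y−13v)(13y+6v+8).

−(4y−13v)(5y−v+1)(13y+6v+8)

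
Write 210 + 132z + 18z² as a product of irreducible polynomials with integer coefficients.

6(3z + 7)(z + 5)

Pull out the common factor 6, then factor the remaining trinomial.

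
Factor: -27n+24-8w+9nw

Group as (9nw-27n) + (-8w+24) = 9n(w-3) - 8(w-3).
Both groups share the factor (w-3).

(9n-8)(w-3)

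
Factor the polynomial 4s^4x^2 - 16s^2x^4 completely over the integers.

Factor out 4s^2x^2, leaving s^2 - 4x^2, which is a difference of two squares.

4s^2x^2(s + 2x)(s - 2x)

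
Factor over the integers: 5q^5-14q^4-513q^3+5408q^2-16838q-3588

Among the possible rational roots, q = 6 is a root, so (q-6) divides it; the quotient is 5q^4+16q^3-417q^2+2906q+598.
Continuing, q = -13 is a root, giving the factor (q+13) and quotient 5q^3-49q^2+220q+46.
Then q = -1/5 is a root, so (5q+1) divides it; the quotient is q^2-10q+46.
The quadratic q^2-10q+46 has discriminant -84 < 0 and is irreducible over ℤ.

(5q+1)(q+13)(q-6)(q^2-10q+46)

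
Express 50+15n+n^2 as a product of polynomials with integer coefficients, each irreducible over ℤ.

(n+10)(n+5)

Two integers with product 50 and sum 15 are 5 and 10.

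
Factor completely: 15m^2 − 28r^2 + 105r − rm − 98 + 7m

Group: −4r(7r − 5m − 14) + (−3m + 7)(7r − 5m − 14); both groups contain (7r − 5m − 14).

−(7r − 5m − 14)(4r + 3m − 7)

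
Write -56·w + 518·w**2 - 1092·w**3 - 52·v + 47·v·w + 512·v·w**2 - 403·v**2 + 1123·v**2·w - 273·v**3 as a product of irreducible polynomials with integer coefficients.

-(13·v + 14·w)·(3·v - 13·w + 4)·(7·v - 6·w + 1)

Group: 13·v·(-21·v**2 + 109·v·w - 31·v - 78·w**2 + 37·w - 4) + 14·w·(-21·v**2 + 109·v·w - 31·v - 78·w**2 + 37·w - 4); both groups contain (-21·v**2 + 109·v·w - 31·v - 78·w**2 + 37·w - 4), so (13·v + 14·w) is a factor with cofactor -21·v**2 + 109·v·w - 31·v - 78·w**2 + 37·w - 4.
The cofactor groups again: -21·v**2 + 109·v·w - 31·v - 78·w**2 + 37·w - 4 = -7·v·(3·v - 13·w + 4) + (6·w - 1)·(3·v - 13·w + 4); both groups contain (3·v - 13·w + 4), giving -(7·v - 6·w + 1)·(3·v - 13·w + 4).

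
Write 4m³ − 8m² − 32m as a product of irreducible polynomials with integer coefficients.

4m(m + 2)(m − 4)

Pull out the common factor 4m, then factor the remaining trinomial.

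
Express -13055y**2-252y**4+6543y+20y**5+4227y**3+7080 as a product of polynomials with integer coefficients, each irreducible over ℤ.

(2y+1)(2y-5)(5y-8)(y**2-9y+177)

By the rational root theorem, y = -1/2 is a root, so (2y+1) divides it; the quotient is 10y**4-131y**3+2179y**2-7617y+7080.
Next, y = 8/5 is a root, so (5y-8) is a factor; dividing leaves 2y**3-23y**2+399y-885.
Next, y = 5/2 is a root, so (2y-5) divides it; the quotient is y**2-9y+177.
The quadratic y**2-9y+177 has discriminant -627 < 0 and is irreducible over ℤ.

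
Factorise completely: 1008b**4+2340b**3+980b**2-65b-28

Trying the rational-root candidates, b = -4/7 is a root, giving the factor (7b+4) and quotient 144b**3+252b**2-4b-7.
Next, b = -7/4 is a root, so (4b+7) divides it; the quotient is 36b**2-1.
The remaining quadratic factors as (6b-1)(6b+1).

(4b+7)(6b+1)(6b-1)(7b+4)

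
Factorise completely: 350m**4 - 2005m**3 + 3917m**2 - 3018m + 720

By the rational root theorem, m = 3/7 is a root, so (7m - 3) is a factor; dividing leaves 50m**3 - 265m**2 + 446m - 240.
Continuing, m = 8/5 is a root, giving the factor (5m - 8) and quotient 10m**2 - 37m + 30.
The remaining quadratic factors as (2m - 5)(5m - 6).

(2m - 5)(5m - 6)(5m - 8)(7m - 3)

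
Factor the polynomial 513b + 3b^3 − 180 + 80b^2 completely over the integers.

Among the possible rational roots, b = 1/3 is a root, giving the factor (3b − 1) and quotient b^2 + 27b + 180.
The remaining quadratic factors as (b + 12)(b + 15).

(3b − 1)(b + 12)(b + 15)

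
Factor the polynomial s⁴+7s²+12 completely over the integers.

Substitute u = s² to get a quadratic in u, then factor.
s²+4 is irreducible over ℤ (sum of squares).
s²+3 is irreducible over ℤ (always positive, so no real roots).

(s²+3)(s²+4)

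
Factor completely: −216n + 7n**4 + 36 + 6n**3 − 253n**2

Testing divisors of the constant over divisors of the leading coefficient, n = 6 is a root, so (n − 6) divides it; the quotient is 7n**3 + 48n**2 + 35n − 6.
Then n = 1/7 is a root, so (7n − 1) divides it; the quotient is n**2 + 7n + 6.
The remaining quadratic factors as (n + 6)(n + 1).

(7n − 1)(n + 1)(n + 6)(n − 6)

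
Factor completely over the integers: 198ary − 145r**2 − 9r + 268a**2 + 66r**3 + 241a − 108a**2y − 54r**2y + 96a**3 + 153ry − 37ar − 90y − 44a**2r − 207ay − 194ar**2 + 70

Group: 4a(24a**2 + 25ar − 27ay + 37a − 11r**2 + 9ry + 15r − 18y + 14) + (−6r + 5)(24a**2 + 25ar − 27ay + 37a − 11r**2 + 9ry + 15r − 18y + 14); both groups contain (24a**2 + 25ar − 27ay + 37a − 11r**2 + 9ry + 15r − 18y + 14), so (4a − 6r + 5) is a factor with cofactor 24a**2 + 25ar − 27ay + 37a − 11r**2 + 9ry + 15r − 18y + 14.
The cofactor groups again: 24a**2 + 25ar − 27ay + 37a − 11r**2 + 9ry + 15r − 18y + 14 = 8a(3a − r + 2) + (11r − 9y + 7)(3a − r + 2); both groups contain (3a − r + 2), giving (8a + 11r − 9y + 7)(3a − r + 2).

(3a − r + 2)(4a − 6r + 5)(8a + 11r − 9y + 7)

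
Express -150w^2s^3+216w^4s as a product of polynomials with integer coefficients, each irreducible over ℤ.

6sw^2(6w-5s)(6w+5s)

Pull out the common factor 6w^2s; 36w^2-25s^2 is a difference of squares.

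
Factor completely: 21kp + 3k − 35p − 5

(3k − 5)(7p + 1)

Group as (21kp + 3k) + (−35p − 5) = 3k(7p + 1) − 5(7p + 1).
Both groups share the factor (7p + 1).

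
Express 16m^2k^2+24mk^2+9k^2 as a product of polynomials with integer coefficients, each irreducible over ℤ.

Pull out the common factor k^2, leaving 16m^2+24m+9.
Recognize a perfect-square trinomial with the parts 4m and 3.

k^2(4m+3)^2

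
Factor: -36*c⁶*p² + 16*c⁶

Every term has a factor of 4*c⁶; factoring it out leaves -9*p² + 4.
Recognize a difference of squares with the parts 2 and 3*p.

-4*c⁶*(3*p + 2)*(3*p - 2)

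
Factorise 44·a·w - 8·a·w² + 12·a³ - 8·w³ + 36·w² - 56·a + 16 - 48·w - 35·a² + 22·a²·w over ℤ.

(3·a - 2·w + 4)·(4·a + 2·w - 1)·(a + 2·w - 4)

Group: a·(12·a² - 2·a·w + 13·a - 4·w² + 10·w - 4) + (2·w - 4)·(12·a² - 2·a·w + 13·a - 4·w² + 10·w - 4); both groups contain (12·a² - 2·a·w + 13·a - 4·w² + 10·w - 4), so (a + 2·w - 4) is a factor with cofactor 12·a² - 2·a·w + 13·a - 4·w² + 10·w - 4.
The cofactor groups again: 12·a² - 2·a·w + 13·a - 4·w² + 10·w - 4 = 3·a·(4·a + 2·w - 1) + (-2·w + 4)·(4·a + 2·w - 1); both groups contain (4·a + 2·w - 1), giving (3·a - 2·w + 4)·(4·a + 2·w - 1).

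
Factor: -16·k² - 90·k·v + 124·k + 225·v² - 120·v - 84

-(2·k + 15·v - 14)·(8·k - 15·v - 6)

Group: -8·k·(2·k + 15·v - 14) + (15·v + 6)·(2·k + 15·v - 14); both groups contain (2·k + 15·v - 14).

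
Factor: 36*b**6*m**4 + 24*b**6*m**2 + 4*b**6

Factor out 4*b**6 first: what remains is 9*m**4 + 6*m**2 + 1.
Recognize a perfect-square trinomial with the parts 1 and 3*m**2.

4*b**6*(3*m**2 + 1)**2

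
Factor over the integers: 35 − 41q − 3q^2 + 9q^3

By the rational root theorem, q = 5/3 is a root, so (3q − 5) divides it; the quotient is 3q^2 + 4q − 7.
The remaining quadratic factors as (q − 1)(3q + 7).

(3q + 7)(3q − 5)(q − 1)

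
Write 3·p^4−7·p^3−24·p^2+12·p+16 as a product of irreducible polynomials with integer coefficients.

By the rational root theorem, p = 1 is a root, so (p−1) divides it; the quotient is 3·p^3−4·p^2−28·p−16.
Continuing, p = 4 is a root, so (p−4) divides it; the quotient is 3·p^2+8·p+4.
The remaining quadratic factors as (p+2)(3·p+2).

(3·p+2)·(p+2)·(p−1)·(p−4)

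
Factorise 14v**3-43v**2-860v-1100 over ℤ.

By the rational root theorem, v = -10/7 is a root, so (7v+10) is a factor; dividing leaves 2v**2-9v-110.
The remaining quadratic factors as (v-10)(2v+11).

(2v+11)(7v+10)(v-10)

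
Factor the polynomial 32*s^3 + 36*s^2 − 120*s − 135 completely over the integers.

Group as (32*s^3 − 120*s) + (36*s^2 − 135) = 8*s*(4*s^2 − 15) + 9*(4*s^2 − 15).
Both groups share the factor (4*s^2 − 15).

(8*s + 9)*(4*s^2 − 15)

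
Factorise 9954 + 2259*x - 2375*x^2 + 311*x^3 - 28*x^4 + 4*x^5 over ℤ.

(2*x + 3)*(2*x - 7)*(x - 6)*(x^2 + x + 79)

Testing divisors of the constant over divisors of the leading coefficient, x = 6 is a root, so (x - 6) divides it; the quotient is 4*x^4 - 4*x^3 + 287*x^2 - 653*x - 1659.
Then x = 7/2 is a root, so (2*x - 7) is a factor; dividing leaves 2*x^3 + 5*x^2 + 161*x + 237.
Next, x = -3/2 is a root, so (2*x + 3) divides it; the quotient is x^2 + x + 79.
The quadratic x^2 + x + 79 has discriminant -315 < 0 and is irreducible over ℤ.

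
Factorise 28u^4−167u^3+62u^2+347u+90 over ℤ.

(4u−9)(7u+2)(u+1)(u−5)

Trying the rational-root candidates, u = 5 is a root, giving the factor (u−5) and quotient 28u^3−27u^2−73u−18.
Continuing, u = 9/4 is a root, so (4u−9) divides it; the quotient is 7u^2+9u+2.
The remaining quadratic factors as (7u+2)(u+1).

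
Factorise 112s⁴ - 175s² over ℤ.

7s²(4s + 5)(4s - 5)

Factor out 7s², leaving 16s² - 25, which is a difference of two squares.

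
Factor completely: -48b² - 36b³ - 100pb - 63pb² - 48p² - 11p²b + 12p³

(p - 3b - 4)(4p + 3b)(3p + 4b)

Group: 4p(3p² - 5pb - 12p - 12b² - 16b) + 3b(3p² - 5pb - 12p - 12b² - 16b); both groups contain (3p² - 5pb - 12p - 12b² - 16b), so (4p + 3b) is a factor with cofactor 3p² - 5pb - 12p - 12b² - 16b.
The cofactor groups again: 3p² - 5pb - 12p - 12b² - 16b = 3p(p - 3b - 4) + 4b(p - 3b - 4); both groups contain (p - 3b - 4), giving (3p + 4b)(p - 3b - 4).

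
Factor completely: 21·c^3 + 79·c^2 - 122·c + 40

By the rational root theorem, c = 4/7 is a root, so (7·c - 4) is a factor; dividing leaves 3·c^2 + 13·c - 10.
The remaining quadratic factors as (3·c - 2)(c + 5).

(3·c - 2)·(7·c - 4)·(c + 5)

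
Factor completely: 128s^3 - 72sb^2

Every term has a factor of 8s. Then 16s^2 - 9b^2 = (4s)² − (3b)².

8s(4s - 3b)(4s + 3b)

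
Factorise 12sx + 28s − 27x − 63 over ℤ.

(3x + 7)(4s − 9)

Group as (12sx + 28s) + (−27x − 63) = 4s(3x + 7) − 9(3x + 7).
Both groups share the factor (3x + 7).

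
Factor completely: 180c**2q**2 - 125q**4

5q**2(6c + 5q)(6c - 5q)

Pull out the common factor 5q**2; 36c**2 - 25q**2 is a difference of squares.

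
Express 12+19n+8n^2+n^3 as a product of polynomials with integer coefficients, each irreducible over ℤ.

(n+1)(n+3)(n+4)

Trying the rational-root candidates, n = −3 is a root, giving the factor (n+3) and quotient n^2+5n+4.
The remaining quadratic factors as (n+4)(n+1).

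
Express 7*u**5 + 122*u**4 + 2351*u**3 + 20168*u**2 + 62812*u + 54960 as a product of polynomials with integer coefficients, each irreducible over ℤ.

(7*u + 10)*(u + 4)*(u + 6)*(u**2 + 6*u + 229)

By the rational root theorem, u = -6 is a root, so (u + 6) divides it; the quotient is 7*u**4 + 80*u**3 + 1871*u**2 + 8942*u + 9160.
Then u = -10/7 is a root, so (7*u + 10) is a factor; dividing leaves u**3 + 10*u**2 + 253*u + 916.
Then u = -4 is a root, so (u + 4) is a factor; dividing leaves u**2 + 6*u + 229.
The quadratic u**2 + 6*u + 229 has discriminant -880 < 0 and is irreducible over ℤ.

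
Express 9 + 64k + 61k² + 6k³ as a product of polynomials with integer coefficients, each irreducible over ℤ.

(6k + 1)(k + 1)(k + 9)

Testing divisors of the constant over divisors of the leading coefficient, k = -1 is a root, so (k + 1) divides it; the quotient is 6k² + 55k + 9.
The remaining quadratic factors as (k + 9)(6k + 1).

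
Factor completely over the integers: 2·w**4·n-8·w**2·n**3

2·n·w**2·(w-2·n)·(w+2·n)

Pull out the common factor 2·w**2·n; w**2-4·n**2 is a difference of squares.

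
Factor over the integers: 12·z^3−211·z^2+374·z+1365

By the rational root theorem, z = 15 is a root, so (z−15) divides it; the quotient is 12·z^2−31·z−91.
The remaining quadratic factors as (4·z+7)(3·z−13).

(3·z−13)·(4·z+7)·(z−15)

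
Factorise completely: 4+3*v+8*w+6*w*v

Group as (6*w*v+8*w) + (3*v+4) = 2*w*(3*v+4) + (3*v+4).
Both groups share the factor (3*v+4).

(2*w+1)*(3*v+4)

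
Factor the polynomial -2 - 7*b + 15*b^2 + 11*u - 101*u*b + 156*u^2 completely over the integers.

(13*u - 3*b + 2)*(12*u - 5*b - 1)

Group: 13*u*(12*u - 5*b - 1) + (-3*b + 2)*(12*u - 5*b - 1); both groups contain (12*u - 5*b - 1).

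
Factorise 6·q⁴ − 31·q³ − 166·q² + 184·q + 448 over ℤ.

(2·q + 7)·(3·q + 4)·(q − 2)·(q − 8)

Among the possible rational roots, q = 8 is a root, giving the factor (q − 8) and quotient 6·q³ + 17·q² − 30·q − 56.
Continuing, q = −7/2 is a root, so (2·q + 7) divides it; the quotient is 3·q² − 2·q − 8.
The remaining quadratic factors as (3·q + 4)(q − 2).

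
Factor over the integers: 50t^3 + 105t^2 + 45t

5t(2t + 3)(5t + 3)

Pull out the common factor 5t, then factor the remaining trinomial.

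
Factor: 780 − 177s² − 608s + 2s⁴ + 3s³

(2s + 13)(s + 6)(s − 1)(s − 10)

By the rational root theorem, s = −6 is a root, giving the factor (s + 6) and quotient 2s³ − 9s² − 123s + 130.
Next, s = 1 is a root, so (s − 1) is a factor; dividing leaves 2s² − 7s − 130.
The remaining quadratic factors as (s − 10)(2s + 13).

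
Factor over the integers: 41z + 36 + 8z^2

(8z + 9)(z + 4)

Need a pair with product 8·36 = 288 and sum 41: that's 32 and 9.
Split the middle term: 8z^2 + 32z + 9z + 36 = 8z(z + 4) + 9(z + 4).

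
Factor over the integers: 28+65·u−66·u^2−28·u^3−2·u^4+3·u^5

Among the possible rational roots, u = −1/3 is a root, so (3·u+1) divides it; the quotient is u^4−u^3−9·u^2−19·u+28.
Then u = 1 is a root, giving the factor (u−1) and quotient u^3−9·u−28.
Next, u = 4 is a root, so (u−4) is a factor; dividing leaves u^2+4·u+7.
The quadratic u^2+4·u+7 has discriminant −12 < 0 and is irreducible over ℤ.

(3·u+1)·(u−1)·(u−4)·(u^2+4·u+7)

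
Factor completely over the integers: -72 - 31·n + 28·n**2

Need a pair with product 28·(-72) = -2016 and sum -31: that's 32 and -63.
Split the middle term: 28·n**2 + 32·n - 63·n - 72 = 4·n·(7·n + 8) - 9·(7·n + 8).

(4·n - 9)·(7·n + 8)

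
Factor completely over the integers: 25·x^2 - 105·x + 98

(5·x - 14)·(5·x - 7)

Need a pair with product 25·98 = 2450 and sum -105: that's -35 and -70.
Split the middle term: 25·x^2 - 35·x - 70·x + 98 = 5·x·(5·x - 7) - 14·(5·x - 7).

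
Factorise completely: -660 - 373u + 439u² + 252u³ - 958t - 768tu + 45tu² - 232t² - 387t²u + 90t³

Group: 10t(9t² - 45tu - 34t + 36u² + u - 55) + (7u + 12)(9t² - 45tu - 34t + 36u² + u - 55); both groups contain (9t² - 45tu - 34t + 36u² + u - 55), so (10t + 7u + 12) is a factor with cofactor 9t² - 45tu - 34t + 36u² + u - 55.
The cofactor groups again: 9t² - 45tu - 34t + 36u² + u - 55 = t(9t - 9u + 11) + (-4u - 5)(9t - 9u + 11); both groups contain (9t - 9u + 11), giving (t - 4u - 5)(9t - 9u + 11).

(10t + 7u + 12)(9t - 9u + 11)(t - 4u - 5)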